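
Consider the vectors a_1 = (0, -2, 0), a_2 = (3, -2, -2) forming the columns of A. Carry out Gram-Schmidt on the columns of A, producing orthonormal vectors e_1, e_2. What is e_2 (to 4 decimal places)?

e_2 = (0.8321, 0.0000, -0.5547)

e_1 = a_1/‖a_1‖ = (0, -2, 0)/2.0000 = (0.0000, -1.0000, 0.0000).
r_{12} = e_1·a_2 = 2.0000.
u_2 = a_2 − 2.0000·e_1 = (3.0000, 0.0000, -2.0000).
‖u_2‖ = 3.6056, so e_2 = (0.8321, 0.0000, -0.5547).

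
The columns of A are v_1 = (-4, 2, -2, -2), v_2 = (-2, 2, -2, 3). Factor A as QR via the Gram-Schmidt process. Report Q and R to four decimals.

Q = [[-0.7559, -0.1369], [0.3780, 0.3080], [-0.3780, -0.3080], [-0.3780, 0.8897]], R = [[5.2915, 1.8898], [0.0000, 4.1748]]

e_1 = v_1/‖v_1‖ = (-4, 2, -2, -2)/5.2915 = (-0.7559, 0.3780, -0.3780, -0.3780).
r_{12} = e_1·v_2 = 1.8898.
u_2 = v_2 − 1.8898·e_1 = (-0.5714, 1.2857, -1.2857, 3.7143).
‖u_2‖ = 4.1748, so e_2 = (-0.1369, 0.3080, -0.3080, 0.8897).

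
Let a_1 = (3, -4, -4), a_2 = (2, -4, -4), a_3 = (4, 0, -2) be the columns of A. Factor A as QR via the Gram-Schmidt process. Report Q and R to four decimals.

a_1 = (3, -4, -4); ‖a_1‖ = 6.4031, so e_1 = (0.4685, -0.6247, -0.6247).
e_1·a_2 = 0.4685·2 + (-0.6247)·(-4) + (-0.6247)·(-4) = 5.9346.
u_2 = a_2 − 5.9346·e_1 = (-0.7805, -0.2927, -0.2927).
‖u_2‖ = 0.8835, so e_2 = (-0.8835, -0.3313, -0.3313).
e_1·a_3 = 0.4685·4 + (-0.6247)·0 + (-0.6247)·(-2) = 3.1235; e_2·a_3 = (-0.8835)·4 + (-0.3313)·0 + (-0.3313)·(-2) = -2.8712.
u_3 = a_3 − 3.1235·e_1 + 2.8712·e_2 = (0.0000, 1.0000, -1.0000).
‖u_3‖ = 1.4142, so e_3 = (0.0000, 0.7071, -0.7071).

Q = [[0.4685, -0.8835, 0.0000], [-0.6247, -0.3313, 0.7071], [-0.6247, -0.3313, -0.7071]], R = [[6.4031, 5.9346, 3.1235], [0.0000, 0.8835, -2.8712], [0.0000, 0.0000, 1.4142]]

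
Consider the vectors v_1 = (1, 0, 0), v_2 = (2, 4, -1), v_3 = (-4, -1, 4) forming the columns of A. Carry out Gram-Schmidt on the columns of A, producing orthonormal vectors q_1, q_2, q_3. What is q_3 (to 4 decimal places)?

q_1 = v_1/‖v_1‖ = (1, 0, 0)/1.0000 = (1.0000, 0.0000, 0.0000).
r_{12} = q_1·v_2 = 2.0000.
u_2 = v_2 − 2.0000·q_1 = (0.0000, 4.0000, -1.0000).
‖u_2‖ = 4.1231, so q_2 = (0.0000, 0.9701, -0.2425).
r_{13} = q_1·v_3 = -4.0000; r_{23} = q_2·v_3 = -1.9403.
u_3 = v_3 + 4.0000·q_1 + 1.9403·q_2 = (0.0000, 0.8824, 3.5294).
‖u_3‖ = 3.6380, so q_3 = (0.0000, 0.2425, 0.9701).

q_3 = (0.0000, 0.2425, 0.9701)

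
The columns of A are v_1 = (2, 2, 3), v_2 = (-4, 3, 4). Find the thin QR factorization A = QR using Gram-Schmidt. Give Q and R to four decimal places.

Q = [[0.4851, -0.8735], [0.4851, 0.3077], [0.7276, 0.3772]], R = [[4.1231, 2.4254], [0.0000, 5.9260]]

v_1 = (2, 2, 3); ‖v_1‖ = 4.1231, so q_1 = (0.4851, 0.4851, 0.7276).
q_1·v_2 = 0.4851·(-4) + 0.4851·3 + 0.7276·4 = 2.4254.
u_2 = v_2 − 2.4254·q_1 = (-5.1765, 1.8235, 2.2353).
‖u_2‖ = 5.9260, so q_2 = (-0.8735, 0.3077, 0.3772).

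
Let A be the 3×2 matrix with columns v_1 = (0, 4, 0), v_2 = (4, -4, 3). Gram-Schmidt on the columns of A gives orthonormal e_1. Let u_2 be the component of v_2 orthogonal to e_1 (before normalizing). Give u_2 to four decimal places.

u_2 = (4.0000, 0.0000, 3.0000)

e_1 = v_1/‖v_1‖ = (0, 4, 0)/4.0000 = (0.0000, 1.0000, 0.0000).
r_{12} = e_1·v_2 = -4.0000.
u_2 = v_2 + 4.0000·e_1 = (4.0000, 0.0000, 3.0000).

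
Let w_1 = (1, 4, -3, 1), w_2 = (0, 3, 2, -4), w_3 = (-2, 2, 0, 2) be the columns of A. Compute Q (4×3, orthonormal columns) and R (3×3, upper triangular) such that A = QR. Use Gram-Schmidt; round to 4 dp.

w_1 = (1, 4, -3, 1); ‖w_1‖ = 5.1962, so e_1 = (0.1925, 0.7698, -0.5774, 0.1925).
e_1·w_2 = 0.1925·0 + 0.7698·3 + (-0.5774)·2 + 0.1925·(-4) = 0.3849.
u_2 = w_2 − 0.3849·e_1 = (-0.0741, 2.7037, 2.2222, -4.0741).
‖u_2‖ = 5.3714, so e_2 = (-0.0138, 0.5034, 0.4137, -0.7585).
e_1·w_3 = 0.1925·(-2) + 0.7698·2 + (-0.5774)·0 + 0.1925·2 = 1.5396; e_2·w_3 = (-0.0138)·(-2) + 0.5034·2 + 0.4137·0 + (-0.7585)·2 = -0.4827.
u_3 = w_3 − 1.5396·e_1 + 0.4827·e_2 = (-2.3030, 1.0578, 1.0886, 1.3376).
‖u_3‖ = 3.0654, so e_3 = (-0.7513, 0.3451, 0.3551, 0.4364).

Q = [[0.1925, -0.0138, -0.7513], [0.7698, 0.5034, 0.3451], [-0.5774, 0.4137, 0.3551], [0.1925, -0.7585, 0.4364]], R = [[5.1962, 0.3849, 1.5396], [0.0000, 5.3714, -0.4827], [0.0000, 0.0000, 3.0654]]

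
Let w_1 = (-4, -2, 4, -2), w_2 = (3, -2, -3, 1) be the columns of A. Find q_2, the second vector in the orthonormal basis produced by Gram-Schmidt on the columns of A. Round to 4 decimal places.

w_1 = (-4, -2, 4, -2); ‖w_1‖ = 6.3246, so q_1 = (-0.6325, -0.3162, 0.6325, -0.3162).
q_1·w_2 = (-0.6325)·3 + (-0.3162)·(-2) + 0.6325·(-3) + (-0.3162)·1 = -3.4785.
u_2 = w_2 + 3.4785·q_1 = (0.8000, -3.1000, -0.8000, -0.1000).
‖u_2‖ = 3.3015, so q_2 = (0.2423, -0.9390, -0.2423, -0.0303).

q_2 = (0.2423, -0.9390, -0.2423, -0.0303)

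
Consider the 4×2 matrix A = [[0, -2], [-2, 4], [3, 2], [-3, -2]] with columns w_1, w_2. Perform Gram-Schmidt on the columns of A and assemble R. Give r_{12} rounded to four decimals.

r_{12} = 0.8528

w_1 = (0, -2, 3, -3); ‖w_1‖ = 4.6904, so e_1 = (0.0000, -0.4264, 0.6396, -0.6396).
r_{12} = e_1·w_2 = 0.8528.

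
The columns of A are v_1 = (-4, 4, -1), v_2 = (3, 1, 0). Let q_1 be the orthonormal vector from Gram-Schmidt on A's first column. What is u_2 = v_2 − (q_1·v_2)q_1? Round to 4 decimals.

v_1 = (-4, 4, -1); ‖v_1‖ = 5.7446, so q_1 = (-0.6963, 0.6963, -0.1741).
q_1·v_2 = (-0.6963)·3 + 0.6963·1 + (-0.1741)·0 = -1.3926.
u_2 = v_2 + 1.3926·q_1 = (2.0303, 1.9697, -0.2424).

u_2 = (2.0303, 1.9697, -0.2424)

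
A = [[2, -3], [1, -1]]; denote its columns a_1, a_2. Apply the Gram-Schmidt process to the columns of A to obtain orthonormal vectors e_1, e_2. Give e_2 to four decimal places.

e_1 = a_1/‖a_1‖ = (2, 1)/2.2361 = (0.8944, 0.4472).
r_{12} = e_1·a_2 = -3.1305.
u_2 = a_2 + 3.1305·e_1 = (-0.2000, 0.4000).
‖u_2‖ = 0.4472, so e_2 = (-0.4472, 0.8944).

e_2 = (-0.4472, 0.8944)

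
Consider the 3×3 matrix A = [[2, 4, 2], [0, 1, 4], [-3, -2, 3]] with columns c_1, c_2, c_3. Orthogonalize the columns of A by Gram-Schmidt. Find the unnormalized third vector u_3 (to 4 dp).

u_3 = (-0.7792, 2.0779, -0.5195)

c_1 = (2, 0, -3); ‖c_1‖ = 3.6056, so e_1 = (0.5547, 0.0000, -0.8321).
e_1·c_2 = 0.5547·4 + 0.0000·1 + (-0.8321)·(-2) = 3.8829.
u_2 = c_2 − 3.8829·e_1 = (1.8462, 1.0000, 1.2308).
‖u_2‖ = 2.4337, so e_2 = (0.7586, 0.4109, 0.5057).
e_1·c_3 = 0.5547·2 + 0.0000·4 + (-0.8321)·3 = -1.3868; e_2·c_3 = 0.7586·2 + 0.4109·4 + 0.5057·3 = 4.6778.
u_3 = c_3 + 1.3868·e_1 − 4.6778·e_2 = (-0.7792, 2.0779, -0.5195).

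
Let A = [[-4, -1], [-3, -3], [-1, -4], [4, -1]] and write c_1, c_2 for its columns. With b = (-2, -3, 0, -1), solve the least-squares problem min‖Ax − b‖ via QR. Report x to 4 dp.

x = (0.2021, 0.3472)

q_1 = c_1/‖c_1‖ = (-4, -3, -1, 4)/6.4807 = (-0.6172, -0.4629, -0.1543, 0.6172).
r_{12} = q_1·c_2 = 2.0059.
u_2 = c_2 − 2.0059·q_1 = (0.2381, -2.0714, -3.6905, -2.2381).
‖u_2‖ = 4.7933, so q_2 = (0.0497, -0.4321, -0.7699, -0.4669).
Qᵀb = (2.0059, 1.6640).
Back-substitute: x_2 = 1.6640/4.7933 = 0.3472.
x_1 = (2.0059 − 2.0059·0.3472)/6.4807 = 0.2021.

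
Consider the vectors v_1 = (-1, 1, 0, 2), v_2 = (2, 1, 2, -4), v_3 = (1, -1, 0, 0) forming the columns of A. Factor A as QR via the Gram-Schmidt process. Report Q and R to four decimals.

Q = [[-0.4082, 0.1474, 0.7591], [0.4082, 0.7372, -0.2336], [0.0000, 0.5898, 0.3504], [0.8165, -0.2949, 0.4964]], R = [[2.4495, -3.6742, -0.8165], [0.0000, 3.3912, -0.5898], [0.0000, 0.0000, 0.9927]]

v_1 = (-1, 1, 0, 2); ‖v_1‖ = 2.4495, so e_1 = (-0.4082, 0.4082, 0.0000, 0.8165).
e_1·v_2 = (-0.4082)·2 + 0.4082·1 + 0.0000·2 + 0.8165·(-4) = -3.6742.
u_2 = v_2 + 3.6742·e_1 = (0.5000, 2.5000, 2.0000, -1.0000).
‖u_2‖ = 3.3912, so e_2 = (0.1474, 0.7372, 0.5898, -0.2949).
e_1·v_3 = (-0.4082)·1 + 0.4082·(-1) + 0.0000·0 + 0.8165·0 = -0.8165; e_2·v_3 = 0.1474·1 + 0.7372·(-1) + 0.5898·0 + (-0.2949)·0 = -0.5898.
u_3 = v_3 + 0.8165·e_1 + 0.5898·e_2 = (0.7536, -0.2319, 0.3478, 0.4928).
‖u_3‖ = 0.9927, so e_3 = (0.7591, -0.2336, 0.3504, 0.4964).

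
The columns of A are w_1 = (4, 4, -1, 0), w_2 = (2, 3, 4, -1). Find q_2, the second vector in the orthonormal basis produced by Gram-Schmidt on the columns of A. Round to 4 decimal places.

q_1 = w_1/‖w_1‖ = (4, 4, -1, 0)/5.7446 = (0.6963, 0.6963, -0.1741, 0.0000).
r_{12} = q_1·w_2 = 2.7852.
u_2 = w_2 − 2.7852·q_1 = (0.0606, 1.0606, 4.4848, -1.0000).
‖u_2‖ = 4.7162, so q_2 = (0.0129, 0.2249, 0.9509, -0.2120).

q_2 = (0.0129, 0.2249, 0.9509, -0.2120)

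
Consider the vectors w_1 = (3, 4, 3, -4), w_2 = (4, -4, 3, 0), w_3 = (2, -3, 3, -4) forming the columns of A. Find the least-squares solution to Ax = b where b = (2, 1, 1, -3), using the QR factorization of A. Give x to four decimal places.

q_1 = w_1/‖w_1‖ = (3, 4, 3, -4)/7.0711 = (0.4243, 0.5657, 0.4243, -0.5657).
r_{12} = q_1·w_2 = 0.7071.
u_2 = w_2 − 0.7071·q_1 = (3.7000, -4.4000, 2.7000, 0.4000).
‖u_2‖ = 6.3640, so q_2 = (0.5814, -0.6914, 0.4243, 0.0629).
r_{13} = q_1·w_3 = 2.6870; r_{23} = q_2·w_3 = 4.2584.
u_3 = w_3 − 2.6870·q_1 − 4.2584·q_2 = (-1.6158, -1.5758, 0.0533, -2.7477).
‖u_3‖ = 3.5562, so q_3 = (-0.4544, -0.4431, 0.0150, -0.7726).
Qᵀb = (3.5355, 0.7071, 0.9811).
Back-substitute: x_3 = 0.9811/3.5562 = 0.2759.
x_2 = (0.7071 − 4.2584·0.2759)/6.3640 = -0.0735.
x_1 = (3.5355 − 0.7071·(-0.0735) − 2.6870·0.2759)/7.0711 = 0.4025.

x = (0.4025, -0.0735, 0.2759)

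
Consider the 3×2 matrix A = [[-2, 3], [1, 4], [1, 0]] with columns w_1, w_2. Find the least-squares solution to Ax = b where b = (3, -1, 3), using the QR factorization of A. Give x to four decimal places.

q_1 = w_1/‖w_1‖ = (-2, 1, 1)/2.4495 = (-0.8165, 0.4082, 0.4082).
r_{12} = q_1·w_2 = -0.8165.
u_2 = w_2 + 0.8165·q_1 = (2.3333, 4.3333, 0.3333).
‖u_2‖ = 4.9329, so q_2 = (0.4730, 0.8785, 0.0676).
Qᵀb = (-1.6330, 0.7433).
Back-substitute: x_2 = 0.7433/4.9329 = 0.1507.
x_1 = (-1.6330 + 0.8165·0.1507)/2.4495 = -0.6164.

x = (-0.6164, 0.1507)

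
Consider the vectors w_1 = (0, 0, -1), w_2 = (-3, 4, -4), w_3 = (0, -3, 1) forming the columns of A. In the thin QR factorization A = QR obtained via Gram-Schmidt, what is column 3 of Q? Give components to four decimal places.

q_3 = (-0.8000, -0.6000, 0.0000)

w_1 = (0, 0, -1); ‖w_1‖ = 1.0000, so q_1 = (0.0000, 0.0000, -1.0000).
q_1·w_2 = 0.0000·(-3) + 0.0000·4 + (-1.0000)·(-4) = 4.0000.
u_2 = w_2 − 4.0000·q_1 = (-3.0000, 4.0000, 0.0000).
‖u_2‖ = 5.0000, so q_2 = (-0.6000, 0.8000, 0.0000).
q_1·w_3 = 0.0000·0 + 0.0000·(-3) + (-1.0000)·1 = -1.0000; q_2·w_3 = (-0.6000)·0 + 0.8000·(-3) + 0.0000·1 = -2.4000.
u_3 = w_3 + 1.0000·q_1 + 2.4000·q_2 = (-1.4400, -1.0800, 0.0000).
‖u_3‖ = 1.8000, so q_3 = (-0.8000, -0.6000, 0.0000).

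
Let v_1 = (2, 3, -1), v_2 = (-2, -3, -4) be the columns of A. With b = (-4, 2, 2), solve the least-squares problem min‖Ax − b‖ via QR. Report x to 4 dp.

x = (-0.5231, -0.3692)

v_1 = (2, 3, -1); ‖v_1‖ = 3.7417, so e_1 = (0.5345, 0.8018, -0.2673).
e_1·v_2 = 0.5345·(-2) + 0.8018·(-3) + (-0.2673)·(-4) = -2.4054.
u_2 = v_2 + 2.4054·e_1 = (-0.7143, -1.0714, -4.6429).
‖u_2‖ = 4.8181, so e_2 = (-0.1482, -0.2224, -0.9636).
Qᵀb = (-1.0690, -1.7790).
Back-substitute: x_2 = -1.7790/4.8181 = -0.3692.
x_1 = (-1.0690 + 2.4054·(-0.3692))/3.7417 = -0.5231.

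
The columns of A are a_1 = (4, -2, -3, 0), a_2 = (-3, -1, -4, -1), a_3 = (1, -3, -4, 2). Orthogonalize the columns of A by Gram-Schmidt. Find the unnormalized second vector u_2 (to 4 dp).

u_2 = (-3.2759, -0.8621, -3.7931, -1.0000)

e_1 = a_1/‖a_1‖ = (4, -2, -3, 0)/5.3852 = (0.7428, -0.3714, -0.5571, 0.0000).
r_{12} = e_1·a_2 = 0.3714.
u_2 = a_2 − 0.3714·e_1 = (-3.2759, -0.8621, -3.7931, -1.0000).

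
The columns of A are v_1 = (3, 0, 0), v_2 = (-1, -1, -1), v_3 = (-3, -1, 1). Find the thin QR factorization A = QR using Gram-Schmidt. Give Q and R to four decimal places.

Q = [[1.0000, 0.0000, 0.0000], [0.0000, -0.7071, -0.7071], [0.0000, -0.7071, 0.7071]], R = [[3.0000, -1.0000, -3.0000], [0.0000, 1.4142, 0.0000], [0.0000, 0.0000, 1.4142]]

v_1 = (3, 0, 0); ‖v_1‖ = 3.0000, so q_1 = (1.0000, 0.0000, 0.0000).
q_1·v_2 = 1.0000·(-1) + 0.0000·(-1) + 0.0000·(-1) = -1.0000.
u_2 = v_2 + 1.0000·q_1 = (0.0000, -1.0000, -1.0000).
‖u_2‖ = 1.4142, so q_2 = (0.0000, -0.7071, -0.7071).
q_1·v_3 = 1.0000·(-3) + 0.0000·(-1) + 0.0000·1 = -3.0000; q_2·v_3 = 0.0000·(-3) + (-0.7071)·(-1) + (-0.7071)·1 = 0.0000.
u_3 = v_3 + 3.0000·q_1 + 0.0000·q_2 = (0.0000, -1.0000, 1.0000).
‖u_3‖ = 1.4142, so q_3 = (0.0000, -0.7071, 0.7071).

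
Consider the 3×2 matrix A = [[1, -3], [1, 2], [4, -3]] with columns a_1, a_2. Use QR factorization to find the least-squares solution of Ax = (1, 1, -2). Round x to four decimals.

x = (-0.2952, 0.0529)

a_1 = (1, 1, 4); ‖a_1‖ = 4.2426, so e_1 = (0.2357, 0.2357, 0.9428).
e_1·a_2 = 0.2357·(-3) + 0.2357·2 + 0.9428·(-3) = -3.0641.
u_2 = a_2 + 3.0641·e_1 = (-2.2778, 2.7222, -0.1111).
‖u_2‖ = 3.5512, so e_2 = (-0.6414, 0.7666, -0.0313).
Qᵀb = (-1.4142, 0.1877).
Back-substitute: x_2 = 0.1877/3.5512 = 0.0529.
x_1 = (-1.4142 + 3.0641·0.0529)/4.2426 = -0.2952.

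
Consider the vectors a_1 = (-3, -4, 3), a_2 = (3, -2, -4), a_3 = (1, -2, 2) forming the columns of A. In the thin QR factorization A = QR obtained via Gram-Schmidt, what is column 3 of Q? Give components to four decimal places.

q_1 = a_1/‖a_1‖ = (-3, -4, 3)/5.8310 = (-0.5145, -0.6860, 0.5145).
r_{12} = q_1·a_2 = -2.2295.
u_2 = a_2 + 2.2295·q_1 = (1.8529, -3.5294, -2.8529).
‖u_2‖ = 4.9020, so q_2 = (0.3780, -0.7200, -0.5820).
r_{13} = q_1·a_3 = 1.8865; r_{23} = q_2·a_3 = 0.6540.
u_3 = a_3 − 1.8865·q_1 − 0.6540·q_2 = (1.7234, -0.2350, 1.4100).
‖u_3‖ = 2.2391, so q_3 = (0.7697, -0.1050, 0.6297).

q_3 = (0.7697, -0.1050, 0.6297)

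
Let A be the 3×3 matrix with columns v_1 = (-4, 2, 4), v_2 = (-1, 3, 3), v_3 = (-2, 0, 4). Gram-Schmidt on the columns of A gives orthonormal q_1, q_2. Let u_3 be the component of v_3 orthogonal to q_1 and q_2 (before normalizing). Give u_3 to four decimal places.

u_3 = (0.8400, -1.1200, 1.4000)

v_1 = (-4, 2, 4); ‖v_1‖ = 6.0000, so q_1 = (-0.6667, 0.3333, 0.6667).
q_1·v_2 = (-0.6667)·(-1) + 0.3333·3 + 0.6667·3 = 3.6667.
u_2 = v_2 − 3.6667·q_1 = (1.4444, 1.7778, 0.5556).
‖u_2‖ = 2.3570, so q_2 = (0.6128, 0.7542, 0.2357).
q_1·v_3 = (-0.6667)·(-2) + 0.3333·0 + 0.6667·4 = 4.0000; q_2·v_3 = 0.6128·(-2) + 0.7542·0 + 0.2357·4 = -0.2828.
u_3 = v_3 − 4.0000·q_1 + 0.2828·q_2 = (0.8400, -1.1200, 1.4000).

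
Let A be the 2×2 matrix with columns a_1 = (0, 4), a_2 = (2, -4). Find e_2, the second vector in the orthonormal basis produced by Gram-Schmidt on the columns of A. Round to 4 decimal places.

e_2 = (1.0000, 0.0000)

a_1 = (0, 4); ‖a_1‖ = 4.0000, so e_1 = (0.0000, 1.0000).
e_1·a_2 = 0.0000·2 + 1.0000·(-4) = -4.0000.
u_2 = a_2 + 4.0000·e_1 = (2.0000, 0.0000).
‖u_2‖ = 2.0000, so e_2 = (1.0000, 0.0000).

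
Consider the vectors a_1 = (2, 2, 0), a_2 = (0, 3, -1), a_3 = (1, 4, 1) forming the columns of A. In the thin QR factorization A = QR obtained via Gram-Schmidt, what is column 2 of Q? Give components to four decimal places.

a_1 = (2, 2, 0); ‖a_1‖ = 2.8284, so q_1 = (0.7071, 0.7071, 0.0000).
q_1·a_2 = 0.7071·0 + 0.7071·3 + 0.0000·(-1) = 2.1213.
u_2 = a_2 − 2.1213·q_1 = (-1.5000, 1.5000, -1.0000).
‖u_2‖ = 2.3452, so q_2 = (-0.6396, 0.6396, -0.4264).

q_2 = (-0.6396, 0.6396, -0.4264)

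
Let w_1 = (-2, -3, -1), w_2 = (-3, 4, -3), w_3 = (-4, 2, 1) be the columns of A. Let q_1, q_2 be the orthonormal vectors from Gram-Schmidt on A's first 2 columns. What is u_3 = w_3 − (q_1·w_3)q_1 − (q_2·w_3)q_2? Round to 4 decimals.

u_3 = (-2.0878, 0.4818, 2.7302)

w_1 = (-2, -3, -1); ‖w_1‖ = 3.7417, so q_1 = (-0.5345, -0.8018, -0.2673).
q_1·w_2 = (-0.5345)·(-3) + (-0.8018)·4 + (-0.2673)·(-3) = -0.8018.
u_2 = w_2 + 0.8018·q_1 = (-3.4286, 3.3571, -3.2143).
‖u_2‖ = 5.7756, so q_2 = (-0.5936, 0.5813, -0.5565).
q_1·w_3 = (-0.5345)·(-4) + (-0.8018)·2 + (-0.2673)·1 = 0.2673; q_2·w_3 = (-0.5936)·(-4) + 0.5813·2 + (-0.5565)·1 = 2.9805.
u_3 = w_3 − 0.2673·q_1 − 2.9805·q_2 = (-2.0878, 0.4818, 2.7302).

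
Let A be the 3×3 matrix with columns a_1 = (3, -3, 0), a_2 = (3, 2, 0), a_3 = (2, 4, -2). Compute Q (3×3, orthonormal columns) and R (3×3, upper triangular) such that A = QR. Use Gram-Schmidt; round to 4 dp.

Q = [[0.7071, 0.7071, 0.0000], [-0.7071, 0.7071, 0.0000], [0.0000, 0.0000, -1.0000]], R = [[4.2426, 0.7071, -1.4142], [0.0000, 3.5355, 4.2426], [0.0000, 0.0000, 2.0000]]

a_1 = (3, -3, 0); ‖a_1‖ = 4.2426, so e_1 = (0.7071, -0.7071, 0.0000).
e_1·a_2 = 0.7071·3 + (-0.7071)·2 + 0.0000·0 = 0.7071.
u_2 = a_2 − 0.7071·e_1 = (2.5000, 2.5000, 0.0000).
‖u_2‖ = 3.5355, so e_2 = (0.7071, 0.7071, 0.0000).
e_1·a_3 = 0.7071·2 + (-0.7071)·4 + 0.0000·(-2) = -1.4142; e_2·a_3 = 0.7071·2 + 0.7071·4 + 0.0000·(-2) = 4.2426.
u_3 = a_3 + 1.4142·e_1 − 4.2426·e_2 = (0.0000, 0.0000, -2.0000).
‖u_3‖ = 2.0000, so e_3 = (0.0000, 0.0000, -1.0000).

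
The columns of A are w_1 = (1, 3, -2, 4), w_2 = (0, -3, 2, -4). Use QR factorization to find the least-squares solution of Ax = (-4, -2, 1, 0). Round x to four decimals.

x = (-4.0000, -3.7241)

w_1 = (1, 3, -2, 4); ‖w_1‖ = 5.4772, so e_1 = (0.1826, 0.5477, -0.3651, 0.7303).
e_1·w_2 = 0.1826·0 + 0.5477·(-3) + (-0.3651)·2 + 0.7303·(-4) = -5.2947.
u_2 = w_2 + 5.2947·e_1 = (0.9667, -0.1000, 0.0667, -0.1333).
‖u_2‖ = 0.9832, so e_2 = (0.9832, -0.1017, 0.0678, -0.1356).
Qᵀb = (-2.1909, -3.6615).
Back-substitute: x_2 = -3.6615/0.9832 = -3.7241.
x_1 = (-2.1909 + 5.2947·(-3.7241))/5.4772 = -4.0000.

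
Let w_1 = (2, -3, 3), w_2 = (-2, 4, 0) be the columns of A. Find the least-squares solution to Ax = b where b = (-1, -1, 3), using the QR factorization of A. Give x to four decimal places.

e_1 = w_1/‖w_1‖ = (2, -3, 3)/4.6904 = (0.4264, -0.6396, 0.6396).
r_{12} = e_1·w_2 = -3.4112.
u_2 = w_2 + 3.4112·e_1 = (-0.5455, 1.8182, 2.1818).
‖u_2‖ = 2.8920, so e_2 = (-0.1886, 0.6287, 0.7544).
Qᵀb = (2.1320, 1.8232).
Back-substitute: x_2 = 1.8232/2.8920 = 0.6304.
x_1 = (2.1320 + 3.4112·0.6304)/4.6904 = 0.9130.

x = (0.9130, 0.6304)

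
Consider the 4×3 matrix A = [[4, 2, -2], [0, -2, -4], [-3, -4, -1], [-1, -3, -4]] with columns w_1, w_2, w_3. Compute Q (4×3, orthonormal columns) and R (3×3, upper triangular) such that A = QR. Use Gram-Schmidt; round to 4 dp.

w_1 = (4, 0, -3, -1); ‖w_1‖ = 5.0990, so e_1 = (0.7845, 0.0000, -0.5883, -0.1961).
e_1·w_2 = 0.7845·2 + 0.0000·(-2) + (-0.5883)·(-4) + (-0.1961)·(-3) = 4.5107.
u_2 = w_2 − 4.5107·e_1 = (-1.5385, -2.0000, -1.3462, -2.1154).
‖u_2‖ = 3.5572, so e_2 = (-0.4325, -0.5622, -0.3784, -0.5947).
e_1·w_3 = 0.7845·(-2) + 0.0000·(-4) + (-0.5883)·(-1) + (-0.1961)·(-4) = -0.1961; e_2·w_3 = (-0.4325)·(-2) + (-0.5622)·(-4) + (-0.3784)·(-1) + (-0.5947)·(-4) = 5.8710.
u_3 = w_3 + 0.1961·e_1 − 5.8710·e_2 = (0.6930, -0.6991, 1.1064, -0.5471).
‖u_3‖ = 1.5787, so e_3 = (0.4390, -0.4428, 0.7008, -0.3466).

Q = [[0.7845, -0.4325, 0.4390], [0.0000, -0.5622, -0.4428], [-0.5883, -0.3784, 0.7008], [-0.1961, -0.5947, -0.3466]], R = [[5.0990, 4.5107, -0.1961], [0.0000, 3.5572, 5.8710], [0.0000, 0.0000, 1.5787]]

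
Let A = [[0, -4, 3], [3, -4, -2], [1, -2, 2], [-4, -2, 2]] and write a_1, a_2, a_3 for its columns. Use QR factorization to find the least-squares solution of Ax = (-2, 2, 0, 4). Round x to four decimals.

a_1 = (0, 3, 1, -4); ‖a_1‖ = 5.0990, so e_1 = (0.0000, 0.5883, 0.1961, -0.7845).
e_1·a_2 = 0.0000·(-4) + 0.5883·(-4) + 0.1961·(-2) + (-0.7845)·(-2) = -1.1767.
u_2 = a_2 + 1.1767·e_1 = (-4.0000, -3.3077, -1.7692, -2.9231).
‖u_2‖ = 6.2141, so e_2 = (-0.6437, -0.5323, -0.2847, -0.4704).
e_1·a_3 = 0.0000·3 + 0.5883·(-2) + 0.1961·2 + (-0.7845)·2 = -2.3534; e_2·a_3 = (-0.6437)·3 + (-0.5323)·(-2) + (-0.2847)·2 + (-0.4704)·2 = -2.3767.
u_3 = a_3 + 2.3534·e_1 + 2.3767·e_2 = (1.4701, -1.8805, 1.7849, -0.9641).
‖u_3‖ = 3.1325, so e_3 = (0.4693, -0.6003, 0.5698, -0.3078).
Qᵀb = (-1.9612, -1.6588, -3.3704).
Back-substitute: x_3 = -3.3704/3.1325 = -1.0759.
x_2 = (-1.6588 + 2.3767·(-1.0759))/6.2141 = -0.6784.
x_1 = (-1.9612 + 1.1767·(-0.6784) + 2.3534·(-1.0759))/5.0990 = -1.0378.

x = (-1.0378, -0.6784, -1.0759)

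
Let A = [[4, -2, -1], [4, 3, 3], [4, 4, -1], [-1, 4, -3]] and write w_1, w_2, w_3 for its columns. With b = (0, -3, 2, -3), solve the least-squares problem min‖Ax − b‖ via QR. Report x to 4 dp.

x = (0.1316, -0.3620, -0.2365)

e_1 = w_1/‖w_1‖ = (4, 4, 4, -1)/7.0000 = (0.5714, 0.5714, 0.5714, -0.1429).
r_{12} = e_1·w_2 = 2.2857.
u_2 = w_2 − 2.2857·e_1 = (-3.3061, 1.6939, 2.6939, 4.3265).
‖u_2‖ = 6.3068, so e_2 = (-0.5242, 0.2686, 0.4271, 0.6860).
r_{13} = e_1·w_3 = 1.0000; r_{23} = e_2·w_3 = -1.1552.
u_3 = w_3 − 1.0000·e_1 + 1.1552·e_2 = (-2.1770, 2.7388, -1.0780, -2.0646).
‖u_3‖ = 4.2030, so e_3 = (-0.5180, 0.6516, -0.2565, -0.4912).
Qᵀb = (-0.1429, -2.0095, -0.9942).
Back-substitute: x_3 = -0.9942/4.2030 = -0.2365.
x_2 = (-2.0095 + 1.1552·(-0.2365))/6.3068 = -0.3620.
x_1 = (-0.1429 − 2.2857·(-0.3620) − 1.0000·(-0.2365))/7.0000 = 0.1316.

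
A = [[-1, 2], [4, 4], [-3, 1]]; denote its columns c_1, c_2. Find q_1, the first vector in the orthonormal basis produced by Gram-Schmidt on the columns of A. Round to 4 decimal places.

q_1 = (-0.1961, 0.7845, -0.5883)

c_1 = (-1, 4, -3); ‖c_1‖ = 5.0990, so q_1 = (-0.1961, 0.7845, -0.5883).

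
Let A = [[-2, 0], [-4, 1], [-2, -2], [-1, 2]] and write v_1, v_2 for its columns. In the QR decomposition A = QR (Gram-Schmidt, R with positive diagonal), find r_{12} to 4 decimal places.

r_{12} = -0.4000

v_1 = (-2, -4, -2, -1); ‖v_1‖ = 5.0000, so q_1 = (-0.4000, -0.8000, -0.4000, -0.2000).
r_{12} = q_1·v_2 = -0.4000.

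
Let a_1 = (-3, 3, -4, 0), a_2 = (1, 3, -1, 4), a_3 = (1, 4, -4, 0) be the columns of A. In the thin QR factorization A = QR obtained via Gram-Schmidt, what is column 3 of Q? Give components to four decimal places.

e_3 = (0.7476, 0.2882, -0.3445, -0.4892)

a_1 = (-3, 3, -4, 0); ‖a_1‖ = 5.8310, so e_1 = (-0.5145, 0.5145, -0.6860, 0.0000).
e_1·a_2 = (-0.5145)·1 + 0.5145·3 + (-0.6860)·(-1) + 0.0000·4 = 1.7150.
u_2 = a_2 − 1.7150·e_1 = (1.8824, 2.1176, 0.1765, 4.0000).
‖u_2‖ = 4.9050, so e_2 = (0.3838, 0.4317, 0.0360, 0.8155).
e_1·a_3 = (-0.5145)·1 + 0.5145·4 + (-0.6860)·(-4) + 0.0000·0 = 4.2875; e_2·a_3 = 0.3838·1 + 0.4317·4 + 0.0360·(-4) + 0.8155·0 = 1.9668.
u_3 = a_3 − 4.2875·e_1 − 1.9668·e_2 = (2.4511, 0.9450, -1.1296, -1.6039).
‖u_3‖ = 3.2786, so e_3 = (0.7476, 0.2882, -0.3445, -0.4892).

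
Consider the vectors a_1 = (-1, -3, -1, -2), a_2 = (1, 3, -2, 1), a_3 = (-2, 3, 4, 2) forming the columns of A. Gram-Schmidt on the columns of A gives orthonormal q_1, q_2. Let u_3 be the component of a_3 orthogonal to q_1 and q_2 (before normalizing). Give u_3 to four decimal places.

u_3 = (-2.6400, 1.0800, 0.1200, -0.3600)

a_1 = (-1, -3, -1, -2); ‖a_1‖ = 3.8730, so q_1 = (-0.2582, -0.7746, -0.2582, -0.5164).
q_1·a_2 = (-0.2582)·1 + (-0.7746)·3 + (-0.2582)·(-2) + (-0.5164)·1 = -2.5820.
u_2 = a_2 + 2.5820·q_1 = (0.3333, 1.0000, -2.6667, -0.3333).
‖u_2‖ = 2.8868, so q_2 = (0.1155, 0.3464, -0.9238, -0.1155).
q_1·a_3 = (-0.2582)·(-2) + (-0.7746)·3 + (-0.2582)·4 + (-0.5164)·2 = -3.8730; q_2·a_3 = 0.1155·(-2) + 0.3464·3 + (-0.9238)·4 + (-0.1155)·2 = -3.1177.
u_3 = a_3 + 3.8730·q_1 + 3.1177·q_2 = (-2.6400, 1.0800, 0.1200, -0.3600).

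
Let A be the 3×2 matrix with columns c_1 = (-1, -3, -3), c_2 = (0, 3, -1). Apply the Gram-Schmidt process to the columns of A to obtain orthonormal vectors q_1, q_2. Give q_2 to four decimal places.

c_1 = (-1, -3, -3); ‖c_1‖ = 4.3589, so q_1 = (-0.2294, -0.6882, -0.6882).
q_1·c_2 = (-0.2294)·0 + (-0.6882)·3 + (-0.6882)·(-1) = -1.3765.
u_2 = c_2 + 1.3765·q_1 = (-0.3158, 2.0526, -1.9474).
‖u_2‖ = 2.8470, so q_2 = (-0.1109, 0.7210, -0.6840).

q_2 = (-0.1109, 0.7210, -0.6840)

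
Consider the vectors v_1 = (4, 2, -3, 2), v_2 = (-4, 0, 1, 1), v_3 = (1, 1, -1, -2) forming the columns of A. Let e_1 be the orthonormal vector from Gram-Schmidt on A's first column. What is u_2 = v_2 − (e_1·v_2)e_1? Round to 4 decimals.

u_2 = (-1.9394, 1.0303, -0.5455, 2.0303)

v_1 = (4, 2, -3, 2); ‖v_1‖ = 5.7446, so e_1 = (0.6963, 0.3482, -0.5222, 0.3482).
e_1·v_2 = 0.6963·(-4) + 0.3482·0 + (-0.5222)·1 + 0.3482·1 = -2.9593.
u_2 = v_2 + 2.9593·e_1 = (-1.9394, 1.0303, -0.5455, 2.0303).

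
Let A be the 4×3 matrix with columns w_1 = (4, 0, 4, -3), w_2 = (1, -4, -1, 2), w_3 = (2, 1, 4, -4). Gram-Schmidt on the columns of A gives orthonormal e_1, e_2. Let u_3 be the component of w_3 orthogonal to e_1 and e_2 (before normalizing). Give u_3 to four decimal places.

u_3 = (-0.8568, -0.6536, 0.3164, -0.7206)

w_1 = (4, 0, 4, -3); ‖w_1‖ = 6.4031, so e_1 = (0.6247, 0.0000, 0.6247, -0.4685).
e_1·w_2 = 0.6247·1 + 0.0000·(-4) + 0.6247·(-1) + (-0.4685)·2 = -0.9370.
u_2 = w_2 + 0.9370·e_1 = (1.5854, -4.0000, -0.4146, 1.5610).
‖u_2‖ = 4.5959, so e_2 = (0.3450, -0.8703, -0.0902, 0.3396).
e_1·w_3 = 0.6247·2 + 0.0000·1 + 0.6247·4 + (-0.4685)·(-4) = 5.6223; e_2·w_3 = 0.3450·2 + (-0.8703)·1 + (-0.0902)·4 + 0.3396·(-4) = -1.8999.
u_3 = w_3 − 5.6223·e_1 + 1.8999·e_2 = (-0.8568, -0.6536, 0.3164, -0.7206).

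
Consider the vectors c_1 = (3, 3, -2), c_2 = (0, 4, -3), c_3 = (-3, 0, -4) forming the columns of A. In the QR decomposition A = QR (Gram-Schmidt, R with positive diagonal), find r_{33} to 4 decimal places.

r_{33} = 2.9934

c_1 = (3, 3, -2); ‖c_1‖ = 4.6904, so q_1 = (0.6396, 0.6396, -0.4264).
q_1·c_2 = 0.6396·0 + 0.6396·4 + (-0.4264)·(-3) = 3.8376.
u_2 = c_2 − 3.8376·q_1 = (-2.4545, 1.5455, -1.3636).
‖u_2‖ = 3.2051, so q_2 = (-0.7658, 0.4822, -0.4255).
q_1·c_3 = 0.6396·(-3) + 0.6396·0 + (-0.4264)·(-4) = -0.2132; q_2·c_3 = (-0.7658)·(-3) + 0.4822·0 + (-0.4255)·(-4) = 3.9993.
u_3 = c_3 + 0.2132·q_1 − 3.9993·q_2 = (0.1991, -1.7920, -2.3894).
r_{33} = ‖u_3‖ = 2.9934.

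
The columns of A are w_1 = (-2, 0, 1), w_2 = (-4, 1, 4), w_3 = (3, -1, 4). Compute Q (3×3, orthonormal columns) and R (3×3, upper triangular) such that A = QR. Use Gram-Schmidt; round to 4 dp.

Q = [[-0.8944, 0.3904, 0.2182], [0.0000, 0.4880, -0.8729], [0.4472, 0.7807, 0.4364]], R = [[2.2361, 5.3666, -0.8944], [0.0000, 2.0494, 3.8060], [0.0000, 0.0000, 3.2733]]

w_1 = (-2, 0, 1); ‖w_1‖ = 2.2361, so q_1 = (-0.8944, 0.0000, 0.4472).
q_1·w_2 = (-0.8944)·(-4) + 0.0000·1 + 0.4472·4 = 5.3666.
u_2 = w_2 − 5.3666·q_1 = (0.8000, 1.0000, 1.6000).
‖u_2‖ = 2.0494, so q_2 = (0.3904, 0.4880, 0.7807).
q_1·w_3 = (-0.8944)·3 + 0.0000·(-1) + 0.4472·4 = -0.8944; q_2·w_3 = 0.3904·3 + 0.4880·(-1) + 0.7807·4 = 3.8060.
u_3 = w_3 + 0.8944·q_1 − 3.8060·q_2 = (0.7143, -2.8571, 1.4286).
‖u_3‖ = 3.2733, so q_3 = (0.2182, -0.8729, 0.4364).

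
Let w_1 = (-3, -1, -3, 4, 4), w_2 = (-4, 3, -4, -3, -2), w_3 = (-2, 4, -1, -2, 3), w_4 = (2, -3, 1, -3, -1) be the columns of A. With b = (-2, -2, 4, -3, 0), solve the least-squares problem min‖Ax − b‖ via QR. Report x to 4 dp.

x = (-0.0599, -0.1032, 0.3250, 0.7167)

q_1 = w_1/‖w_1‖ = (-3, -1, -3, 4, 4)/7.1414 = (-0.4201, -0.1400, -0.4201, 0.5601, 0.5601).
r_{12} = q_1·w_2 = 0.1400.
u_2 = w_2 − 0.1400·q_1 = (-3.9412, 3.0196, -3.9412, -3.0784, -2.0784).
‖u_2‖ = 7.3471, so q_2 = (-0.5364, 0.4110, -0.5364, -0.4190, -0.2829).
r_{13} = q_1·w_3 = 1.2603; r_{23} = q_2·w_3 = 3.2426.
u_3 = w_3 − 1.2603·q_1 − 3.2426·q_2 = (0.2688, 2.8438, 1.2688, -1.3473, 3.2114).
‖u_3‖ = 4.6795, so q_3 = (0.0574, 0.6077, 0.2711, -0.2879, 0.6863).
r_{14} = q_1·w_4 = -3.0806; r_{24} = q_2·w_4 = -1.3024; r_{34} = q_3·w_4 = -1.2597.
u_4 = w_4 + 3.0806·q_1 + 1.3024·q_2 + 1.2597·q_3 = (0.0796, -2.1306, -0.6512, -2.1829, 1.2216).
‖u_4‖ = 3.3507, so q_4 = (0.0238, -0.6359, -0.1943, -0.6515, 0.3646).
Qᵀb = (-2.2404, -0.6378, 0.6180, 2.4013).
Back-substitute: x_4 = 2.4013/3.3507 = 0.7167.
x_3 = (0.6180 + 1.2597·0.7167)/4.6795 = 0.3250.
x_2 = (-0.6378 − 3.2426·0.3250 + 1.3024·0.7167)/7.3471 = -0.1032.
x_1 = (-2.2404 − 0.1400·(-0.1032) − 1.2603·0.3250 + 3.0806·0.7167)/7.1414 = -0.0599.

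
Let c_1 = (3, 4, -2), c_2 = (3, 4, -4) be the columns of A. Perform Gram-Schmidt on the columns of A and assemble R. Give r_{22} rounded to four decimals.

r_{22} = 1.8570

c_1 = (3, 4, -2); ‖c_1‖ = 5.3852, so e_1 = (0.5571, 0.7428, -0.3714).
e_1·c_2 = 0.5571·3 + 0.7428·4 + (-0.3714)·(-4) = 6.1279.
u_2 = c_2 − 6.1279·e_1 = (-0.4138, -0.5517, -1.7241).
r_{22} = ‖u_2‖ = 1.8570.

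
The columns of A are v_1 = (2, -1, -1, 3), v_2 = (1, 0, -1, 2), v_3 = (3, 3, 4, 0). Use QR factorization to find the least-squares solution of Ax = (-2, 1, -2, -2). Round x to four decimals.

v_1 = (2, -1, -1, 3); ‖v_1‖ = 3.8730, so q_1 = (0.5164, -0.2582, -0.2582, 0.7746).
q_1·v_2 = 0.5164·1 + (-0.2582)·0 + (-0.2582)·(-1) + 0.7746·2 = 2.3238.
u_2 = v_2 − 2.3238·q_1 = (-0.2000, 0.6000, -0.4000, 0.2000).
‖u_2‖ = 0.7746, so q_2 = (-0.2582, 0.7746, -0.5164, 0.2582).
q_1·v_3 = 0.5164·3 + (-0.2582)·3 + (-0.2582)·4 + 0.7746·0 = -0.2582; q_2·v_3 = (-0.2582)·3 + 0.7746·3 + (-0.5164)·4 + 0.2582·0 = -0.5164.
u_3 = v_3 + 0.2582·q_1 + 0.5164·q_2 = (3.0000, 3.3333, 3.6667, 0.3333).
‖u_3‖ = 5.8023, so q_3 = (0.5170, 0.5745, 0.6319, 0.0574).
Qᵀb = (-2.3238, 1.8074, -1.8384).
Back-substitute: x_3 = -1.8384/5.8023 = -0.3168.
x_2 = (1.8074 + 0.5164·(-0.3168))/0.7746 = 2.1221.
x_1 = (-2.3238 − 2.3238·2.1221 + 0.2582·(-0.3168))/3.8730 = -1.8944.

x = (-1.8944, 2.1221, -0.3168)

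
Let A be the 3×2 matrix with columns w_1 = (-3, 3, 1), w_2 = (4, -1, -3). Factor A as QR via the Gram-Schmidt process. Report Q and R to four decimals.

Q = [[-0.6882, 0.3871], [0.6882, 0.6158], [0.2294, -0.6862]], R = [[4.3589, -4.1295], [0.0000, 2.9912]]

q_1 = w_1/‖w_1‖ = (-3, 3, 1)/4.3589 = (-0.6882, 0.6882, 0.2294).
r_{12} = q_1·w_2 = -4.1295.
u_2 = w_2 + 4.1295·q_1 = (1.1579, 1.8421, -2.0526).
‖u_2‖ = 2.9912, so q_2 = (0.3871, 0.6158, -0.6862).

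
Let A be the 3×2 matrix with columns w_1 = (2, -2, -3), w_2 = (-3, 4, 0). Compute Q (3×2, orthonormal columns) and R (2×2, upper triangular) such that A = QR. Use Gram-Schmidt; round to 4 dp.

Q = [[0.4851, -0.3686], [-0.4851, 0.6411], [-0.7276, -0.6731]], R = [[4.1231, -3.3955], [0.0000, 3.6702]]

q_1 = w_1/‖w_1‖ = (2, -2, -3)/4.1231 = (0.4851, -0.4851, -0.7276).
r_{12} = q_1·w_2 = -3.3955.
u_2 = w_2 + 3.3955·q_1 = (-1.3529, 2.3529, -2.4706).
‖u_2‖ = 3.6702, so q_2 = (-0.3686, 0.6411, -0.6731).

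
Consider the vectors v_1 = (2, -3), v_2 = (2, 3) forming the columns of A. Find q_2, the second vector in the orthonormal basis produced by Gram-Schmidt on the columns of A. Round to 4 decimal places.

v_1 = (2, -3); ‖v_1‖ = 3.6056, so q_1 = (0.5547, -0.8321).
q_1·v_2 = 0.5547·2 + (-0.8321)·3 = -1.3868.
u_2 = v_2 + 1.3868·q_1 = (2.7692, 1.8462).
‖u_2‖ = 3.3282, so q_2 = (0.8321, 0.5547).

q_2 = (0.8321, 0.5547)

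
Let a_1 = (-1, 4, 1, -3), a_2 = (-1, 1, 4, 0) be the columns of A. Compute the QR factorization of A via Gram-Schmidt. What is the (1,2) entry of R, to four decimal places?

a_1 = (-1, 4, 1, -3); ‖a_1‖ = 5.1962, so q_1 = (-0.1925, 0.7698, 0.1925, -0.5774).
r_{12} = q_1·a_2 = 1.7321.

r_{12} = 1.7321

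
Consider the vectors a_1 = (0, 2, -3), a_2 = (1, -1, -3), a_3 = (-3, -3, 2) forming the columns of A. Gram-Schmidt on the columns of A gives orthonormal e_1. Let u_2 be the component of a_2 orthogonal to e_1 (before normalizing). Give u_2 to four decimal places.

u_2 = (1.0000, -2.0769, -1.3846)

a_1 = (0, 2, -3); ‖a_1‖ = 3.6056, so e_1 = (0.0000, 0.5547, -0.8321).
e_1·a_2 = 0.0000·1 + 0.5547·(-1) + (-0.8321)·(-3) = 1.9415.
u_2 = a_2 − 1.9415·e_1 = (1.0000, -2.0769, -1.3846).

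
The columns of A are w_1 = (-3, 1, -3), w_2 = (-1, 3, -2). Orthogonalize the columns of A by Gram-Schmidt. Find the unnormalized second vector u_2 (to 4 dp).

u_2 = (0.8947, 2.3684, -0.1053)

e_1 = w_1/‖w_1‖ = (-3, 1, -3)/4.3589 = (-0.6882, 0.2294, -0.6882).
r_{12} = e_1·w_2 = 2.7530.
u_2 = w_2 − 2.7530·e_1 = (0.8947, 2.3684, -0.1053).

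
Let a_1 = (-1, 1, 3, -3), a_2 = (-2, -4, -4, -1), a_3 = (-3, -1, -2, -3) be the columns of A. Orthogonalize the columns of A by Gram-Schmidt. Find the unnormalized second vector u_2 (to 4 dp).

u_2 = (-2.5500, -3.4500, -2.3500, -2.6500)

a_1 = (-1, 1, 3, -3); ‖a_1‖ = 4.4721, so q_1 = (-0.2236, 0.2236, 0.6708, -0.6708).
q_1·a_2 = (-0.2236)·(-2) + 0.2236·(-4) + 0.6708·(-4) + (-0.6708)·(-1) = -2.4597.
u_2 = a_2 + 2.4597·q_1 = (-2.5500, -3.4500, -2.3500, -2.6500).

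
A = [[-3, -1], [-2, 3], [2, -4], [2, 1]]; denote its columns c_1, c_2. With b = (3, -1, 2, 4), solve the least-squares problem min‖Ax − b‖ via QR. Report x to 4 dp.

c_1 = (-3, -2, 2, 2); ‖c_1‖ = 4.5826, so q_1 = (-0.6547, -0.4364, 0.4364, 0.4364).
q_1·c_2 = (-0.6547)·(-1) + (-0.4364)·3 + 0.4364·(-4) + 0.4364·1 = -1.9640.
u_2 = c_2 + 1.9640·q_1 = (-2.2857, 2.1429, -3.1429, 1.8571).
‖u_2‖ = 4.8107, so q_2 = (-0.4751, 0.4454, -0.6533, 0.3860).
Qᵀb = (1.0911, -1.6333).
Back-substitute: x_2 = -1.6333/4.8107 = -0.3395.
x_1 = (1.0911 + 1.9640·(-0.3395))/4.5826 = 0.0926.

x = (0.0926, -0.3395)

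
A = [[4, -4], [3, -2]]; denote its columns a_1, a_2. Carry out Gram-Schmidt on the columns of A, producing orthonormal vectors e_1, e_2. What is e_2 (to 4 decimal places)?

e_2 = (-0.6000, 0.8000)

a_1 = (4, 3); ‖a_1‖ = 5.0000, so e_1 = (0.8000, 0.6000).
e_1·a_2 = 0.8000·(-4) + 0.6000·(-2) = -4.4000.
u_2 = a_2 + 4.4000·e_1 = (-0.4800, 0.6400).
‖u_2‖ = 0.8000, so e_2 = (-0.6000, 0.8000).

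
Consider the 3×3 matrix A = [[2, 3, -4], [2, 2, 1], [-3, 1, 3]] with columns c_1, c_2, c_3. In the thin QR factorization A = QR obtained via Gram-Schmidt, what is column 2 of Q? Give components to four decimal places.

c_1 = (2, 2, -3); ‖c_1‖ = 4.1231, so e_1 = (0.4851, 0.4851, -0.7276).
e_1·c_2 = 0.4851·3 + 0.4851·2 + (-0.7276)·1 = 1.6977.
u_2 = c_2 − 1.6977·e_1 = (2.1765, 1.1765, 2.2353).
‖u_2‖ = 3.3343, so e_2 = (0.6527, 0.3528, 0.6704).

e_2 = (0.6527, 0.3528, 0.6704)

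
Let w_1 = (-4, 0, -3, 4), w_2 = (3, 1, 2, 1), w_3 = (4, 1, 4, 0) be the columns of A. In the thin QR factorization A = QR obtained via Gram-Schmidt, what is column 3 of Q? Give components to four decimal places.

w_1 = (-4, 0, -3, 4); ‖w_1‖ = 6.4031, so q_1 = (-0.6247, 0.0000, -0.4685, 0.6247).
q_1·w_2 = (-0.6247)·3 + 0.0000·1 + (-0.4685)·2 + 0.6247·1 = -2.1864.
u_2 = w_2 + 2.1864·q_1 = (1.6341, 1.0000, 0.9756, 2.3659).
‖u_2‖ = 3.1968, so q_2 = (0.5112, 0.3128, 0.3052, 0.7401).
q_1·w_3 = (-0.6247)·4 + 0.0000·1 + (-0.4685)·4 + 0.6247·0 = -4.3729; q_2·w_3 = 0.5112·4 + 0.3128·1 + 0.3052·4 + 0.7401·0 = 3.5783.
u_3 = w_3 + 4.3729·q_1 − 3.5783·q_2 = (-0.5609, -0.1193, 0.8592, 0.0835).
‖u_3‖ = 1.0363, so q_3 = (-0.5412, -0.1151, 0.8291, 0.0806).

q_3 = (-0.5412, -0.1151, 0.8291, 0.0806)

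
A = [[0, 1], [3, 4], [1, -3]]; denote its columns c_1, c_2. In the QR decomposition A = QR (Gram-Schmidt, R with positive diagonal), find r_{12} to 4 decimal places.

c_1 = (0, 3, 1); ‖c_1‖ = 3.1623, so e_1 = (0.0000, 0.9487, 0.3162).
r_{12} = e_1·c_2 = 2.8460.

r_{12} = 2.8460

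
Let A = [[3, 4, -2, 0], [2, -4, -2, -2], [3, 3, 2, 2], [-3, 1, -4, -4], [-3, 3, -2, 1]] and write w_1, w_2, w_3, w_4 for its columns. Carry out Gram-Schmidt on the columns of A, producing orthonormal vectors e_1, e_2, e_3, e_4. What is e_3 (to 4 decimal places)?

w_1 = (3, 2, 3, -3, -3); ‖w_1‖ = 6.3246, so e_1 = (0.4743, 0.3162, 0.4743, -0.4743, -0.4743).
e_1·w_2 = 0.4743·4 + 0.3162·(-4) + 0.4743·3 + (-0.4743)·1 + (-0.4743)·3 = 0.1581.
u_2 = w_2 − 0.1581·e_1 = (3.9250, -4.0500, 2.9250, 1.0750, 3.0750).
‖u_2‖ = 7.1397, so e_2 = (0.5497, -0.5673, 0.4097, 0.1506, 0.4307).
e_1·w_3 = 0.4743·(-2) + 0.3162·(-2) + 0.4743·2 + (-0.4743)·(-4) + (-0.4743)·(-2) = 2.2136; e_2·w_3 = 0.5497·(-2) + (-0.5673)·(-2) + 0.4097·2 + 0.1506·(-4) + 0.4307·(-2) = -0.6093.
u_3 = w_3 − 2.2136·e_1 + 0.6093·e_2 = (-2.7151, -3.0456, 1.1996, -2.8583, -0.6876).
‖u_3‖ = 5.1700, so e_3 = (-0.5252, -0.5891, 0.2320, -0.5529, -0.1330).

e_3 = (-0.5252, -0.5891, 0.2320, -0.5529, -0.1330)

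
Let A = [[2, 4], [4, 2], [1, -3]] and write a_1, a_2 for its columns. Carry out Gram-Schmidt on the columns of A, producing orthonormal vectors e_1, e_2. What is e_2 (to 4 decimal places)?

e_2 = (0.6034, -0.1040, -0.7906)

e_1 = a_1/‖a_1‖ = (2, 4, 1)/4.5826 = (0.4364, 0.8729, 0.2182).
r_{12} = e_1·a_2 = 2.8368.
u_2 = a_2 − 2.8368·e_1 = (2.7619, -0.4762, -3.6190).
‖u_2‖ = 4.5774, so e_2 = (0.6034, -0.1040, -0.7906).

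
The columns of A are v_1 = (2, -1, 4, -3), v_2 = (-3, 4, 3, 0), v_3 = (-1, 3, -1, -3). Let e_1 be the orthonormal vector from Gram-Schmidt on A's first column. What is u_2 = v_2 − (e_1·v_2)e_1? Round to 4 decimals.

v_1 = (2, -1, 4, -3); ‖v_1‖ = 5.4772, so e_1 = (0.3651, -0.1826, 0.7303, -0.5477).
e_1·v_2 = 0.3651·(-3) + (-0.1826)·4 + 0.7303·3 + (-0.5477)·0 = 0.3651.
u_2 = v_2 − 0.3651·e_1 = (-3.1333, 4.0667, 2.7333, 0.2000).

u_2 = (-3.1333, 4.0667, 2.7333, 0.2000)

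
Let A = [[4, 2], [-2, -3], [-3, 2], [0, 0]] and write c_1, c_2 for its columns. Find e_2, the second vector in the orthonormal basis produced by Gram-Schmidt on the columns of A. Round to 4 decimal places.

e_2 = (0.2331, -0.6365, 0.7352, 0.0000)

c_1 = (4, -2, -3, 0); ‖c_1‖ = 5.3852, so e_1 = (0.7428, -0.3714, -0.5571, 0.0000).
e_1·c_2 = 0.7428·2 + (-0.3714)·(-3) + (-0.5571)·2 + 0.0000·0 = 1.4856.
u_2 = c_2 − 1.4856·e_1 = (0.8966, -2.4483, 2.8276, 0.0000).
‖u_2‖ = 3.8462, so e_2 = (0.2331, -0.6365, 0.7352, 0.0000).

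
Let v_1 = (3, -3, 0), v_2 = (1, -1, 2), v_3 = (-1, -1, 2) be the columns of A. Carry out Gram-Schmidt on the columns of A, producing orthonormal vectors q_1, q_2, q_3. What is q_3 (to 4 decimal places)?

q_3 = (-0.7071, -0.7071, 0.0000)

q_1 = v_1/‖v_1‖ = (3, -3, 0)/4.2426 = (0.7071, -0.7071, 0.0000).
r_{12} = q_1·v_2 = 1.4142.
u_2 = v_2 − 1.4142·q_1 = (0.0000, 0.0000, 2.0000).
‖u_2‖ = 2.0000, so q_2 = (0.0000, 0.0000, 1.0000).
r_{13} = q_1·v_3 = 0.0000; r_{23} = q_2·v_3 = 2.0000.
u_3 = v_3 + 0.0000·q_1 − 2.0000·q_2 = (-1.0000, -1.0000, 0.0000).
‖u_3‖ = 1.4142, so q_3 = (-0.7071, -0.7071, 0.0000).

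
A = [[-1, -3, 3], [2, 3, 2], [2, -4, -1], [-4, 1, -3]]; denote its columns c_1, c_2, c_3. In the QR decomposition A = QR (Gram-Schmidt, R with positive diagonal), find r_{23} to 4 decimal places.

q_1 = c_1/‖c_1‖ = (-1, 2, 2, -4)/5.0000 = (-0.2000, 0.4000, 0.4000, -0.8000).
r_{12} = q_1·c_2 = -0.6000.
u_2 = c_2 + 0.6000·q_1 = (-3.1200, 3.2400, -3.7600, 0.5200).
‖u_2‖ = 5.8856, so q_2 = (-0.5301, 0.5505, -0.6389, 0.0884).
r_{23} = q_2·c_3 = -0.1155.

r_{23} = -0.1155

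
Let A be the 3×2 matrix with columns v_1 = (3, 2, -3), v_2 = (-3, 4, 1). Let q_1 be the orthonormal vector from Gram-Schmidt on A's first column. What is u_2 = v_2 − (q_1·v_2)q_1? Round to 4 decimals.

u_2 = (-2.4545, 4.3636, 0.4545)

q_1 = v_1/‖v_1‖ = (3, 2, -3)/4.6904 = (0.6396, 0.4264, -0.6396).
r_{12} = q_1·v_2 = -0.8528.
u_2 = v_2 + 0.8528·q_1 = (-2.4545, 4.3636, 0.4545).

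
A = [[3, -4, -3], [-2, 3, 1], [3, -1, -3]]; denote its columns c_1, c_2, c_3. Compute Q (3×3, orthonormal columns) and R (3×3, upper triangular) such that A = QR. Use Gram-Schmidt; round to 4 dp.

c_1 = (3, -2, 3); ‖c_1‖ = 4.6904, so q_1 = (0.6396, -0.4264, 0.6396).
q_1·c_2 = 0.6396·(-4) + (-0.4264)·3 + 0.6396·(-1) = -4.4772.
u_2 = c_2 + 4.4772·q_1 = (-1.1364, 1.0909, 1.8636).
‖u_2‖ = 2.4402, so q_2 = (-0.4657, 0.4471, 0.7637).
q_1·c_3 = 0.6396·(-3) + (-0.4264)·1 + 0.6396·(-3) = -4.2640; q_2·c_3 = (-0.4657)·(-3) + 0.4471·1 + 0.7637·(-3) = -0.4471.
u_3 = c_3 + 4.2640·q_1 + 0.4471·q_2 = (-0.4809, -0.6183, 0.0687).
‖u_3‖ = 0.7863, so q_3 = (-0.6116, -0.7863, 0.0874).

Q = [[0.6396, -0.4657, -0.6116], [-0.4264, 0.4471, -0.7863], [0.6396, 0.7637, 0.0874]], R = [[4.6904, -4.4772, -4.2640], [0.0000, 2.4402, -0.4471], [0.0000, 0.0000, 0.7863]]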